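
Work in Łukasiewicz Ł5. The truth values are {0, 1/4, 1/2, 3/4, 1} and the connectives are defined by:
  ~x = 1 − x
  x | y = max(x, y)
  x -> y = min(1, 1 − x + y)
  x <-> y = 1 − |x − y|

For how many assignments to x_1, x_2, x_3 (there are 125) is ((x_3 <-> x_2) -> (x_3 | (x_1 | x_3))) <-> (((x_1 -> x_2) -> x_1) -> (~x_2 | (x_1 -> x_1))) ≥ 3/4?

109

value 1: 89 assignments (counts)
value 3/4: 20 assignments (counts)
value 1/2: 11 assignments
value 1/4: 4 assignments
value 0: 1 assignment
So 109 of the 125 assignments meet the threshold.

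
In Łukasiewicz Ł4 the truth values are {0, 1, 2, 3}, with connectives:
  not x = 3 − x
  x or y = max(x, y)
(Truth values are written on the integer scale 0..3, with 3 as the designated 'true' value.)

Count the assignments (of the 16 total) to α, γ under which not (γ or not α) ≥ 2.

4

α = 0, γ = 0 ↦ 0  <
α = 0, γ = 1 ↦ 0  <
α = 0, γ = 2 ↦ 0  <
α = 0, γ = 3 ↦ 0  <
α = 1, γ = 0 ↦ 1  <
α = 1, γ = 1 ↦ 1  <
α = 1, γ = 2 ↦ 1  <
α = 1, γ = 3 ↦ 0  <
α = 2, γ = 0 ↦ 2  ≥
α = 2, γ = 1 ↦ 2  ≥
α = 2, γ = 2 ↦ 1  <
α = 2, γ = 3 ↦ 0  <
α = 3, γ = 0 ↦ 3  ≥
α = 3, γ = 1 ↦ 2  ≥
α = 3, γ = 2 ↦ 1  <
α = 3, γ = 3 ↦ 0  <
So 4 of the 16 assignments meet the threshold.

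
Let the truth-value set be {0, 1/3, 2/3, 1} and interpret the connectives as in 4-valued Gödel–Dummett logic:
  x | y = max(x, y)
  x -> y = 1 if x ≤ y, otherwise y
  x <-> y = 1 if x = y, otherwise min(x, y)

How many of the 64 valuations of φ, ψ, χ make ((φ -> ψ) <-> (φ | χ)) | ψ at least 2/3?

38

value 1: 22 assignments (counts)
value 2/3: 16 assignments (counts)
value 1/3: 13 assignments
value 0: 13 assignments
So 38 of the 64 assignments meet the threshold.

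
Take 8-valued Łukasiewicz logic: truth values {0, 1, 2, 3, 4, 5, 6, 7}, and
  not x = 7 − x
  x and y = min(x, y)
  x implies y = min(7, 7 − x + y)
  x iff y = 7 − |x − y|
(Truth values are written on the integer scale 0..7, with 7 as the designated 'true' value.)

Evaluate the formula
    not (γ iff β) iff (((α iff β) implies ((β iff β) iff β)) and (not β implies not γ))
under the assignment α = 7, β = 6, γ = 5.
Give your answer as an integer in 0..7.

1

γ iff β = 5 iff 6 = 6
not (γ iff β) = not 6 = 1
α iff β = 7 iff 6 = 6
β iff β = 6 iff 6 = 7
(β iff β) iff β = 7 iff 6 = 6
(α iff β) implies ((β iff β) iff β) = 6 implies 6 = 7
not β = not 6 = 1
not γ = not 5 = 2
not β implies not γ = 1 implies 2 = 7
((α iff β) implies ((β iff β) iff β)) and (not β implies not γ) = 7 and 7 = 7
not (γ iff β) iff (((α iff β) implies ((β iff β) iff β)) and (not β implies not γ)) = 1 iff 7 = 1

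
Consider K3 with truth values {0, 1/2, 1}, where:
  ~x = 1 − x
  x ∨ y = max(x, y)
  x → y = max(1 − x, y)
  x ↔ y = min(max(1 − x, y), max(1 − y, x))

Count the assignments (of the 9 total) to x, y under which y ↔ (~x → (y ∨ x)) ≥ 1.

x = 0, y = 0 ↦ 1  ≥
x = 0, y = 1/2 ↦ 1/2  <
x = 0, y = 1 ↦ 1  ≥
x = 1/2, y = 0 ↦ 1/2  <
x = 1/2, y = 1/2 ↦ 1/2  <
x = 1/2, y = 1 ↦ 1  ≥
x = 1, y = 0 ↦ 0  <
x = 1, y = 1/2 ↦ 1/2  <
x = 1, y = 1 ↦ 1  ≥
So 4 of the 9 assignments meet the threshold.

4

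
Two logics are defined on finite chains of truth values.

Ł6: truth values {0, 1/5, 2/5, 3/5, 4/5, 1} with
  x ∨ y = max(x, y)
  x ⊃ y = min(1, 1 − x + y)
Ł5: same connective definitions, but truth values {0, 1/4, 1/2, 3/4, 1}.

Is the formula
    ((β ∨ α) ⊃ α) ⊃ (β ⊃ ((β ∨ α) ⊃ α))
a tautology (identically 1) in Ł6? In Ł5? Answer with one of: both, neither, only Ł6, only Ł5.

both

In Ł6: every assignment gives 1 — tautology.
In Ł5: every assignment gives 1 — tautology.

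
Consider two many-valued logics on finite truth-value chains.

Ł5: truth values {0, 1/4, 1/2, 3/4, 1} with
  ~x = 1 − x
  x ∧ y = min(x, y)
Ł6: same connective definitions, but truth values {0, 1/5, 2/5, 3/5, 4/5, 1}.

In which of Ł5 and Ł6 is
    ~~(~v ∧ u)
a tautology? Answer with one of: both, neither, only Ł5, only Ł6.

neither

In Ł5: at u = 0, v = 0 the value is 0 — not a tautology.
In Ł6: at u = 0, v = 0 the value is 0 — not a tautology.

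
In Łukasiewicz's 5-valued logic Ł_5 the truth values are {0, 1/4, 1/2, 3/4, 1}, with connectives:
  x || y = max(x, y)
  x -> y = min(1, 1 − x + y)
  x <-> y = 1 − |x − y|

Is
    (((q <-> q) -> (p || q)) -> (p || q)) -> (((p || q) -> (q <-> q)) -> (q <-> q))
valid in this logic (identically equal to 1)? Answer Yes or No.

Yes

At p = 3/4, q = 1/2, for instance:
q <-> q = 1/2 <-> 1/2 = 1
p || q = 3/4 || 1/2 = 3/4
(q <-> q) -> (p || q) = 1 -> 3/4 = 3/4
((q <-> q) -> (p || q)) -> (p || q) = 3/4 -> 3/4 = 1
(p || q) -> (q <-> q) = 3/4 -> 1 = 1
((p || q) -> (q <-> q)) -> (q <-> q) = 1 -> 1 = 1
(((q <-> q) -> (p || q)) -> (p || q)) -> (((p || q) -> (q <-> q)) -> (q <-> q)) = 1 -> 1 = 1
and checking the remaining 24 assignments likewise gives ≥ 1 in every case.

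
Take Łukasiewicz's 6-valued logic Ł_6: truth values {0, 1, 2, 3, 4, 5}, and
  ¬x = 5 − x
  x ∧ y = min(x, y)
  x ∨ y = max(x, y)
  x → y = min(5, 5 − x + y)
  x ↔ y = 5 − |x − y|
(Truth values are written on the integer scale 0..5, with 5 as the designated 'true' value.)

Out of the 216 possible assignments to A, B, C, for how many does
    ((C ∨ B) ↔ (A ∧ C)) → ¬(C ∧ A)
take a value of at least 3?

value 5: 132 assignments (counts)
value 4: 28 assignments (counts)
value 3: 20 assignments (counts)
value 2: 20 assignments
value 1: 10 assignments
value 0: 6 assignments
So 180 of the 216 assignments meet the threshold.

180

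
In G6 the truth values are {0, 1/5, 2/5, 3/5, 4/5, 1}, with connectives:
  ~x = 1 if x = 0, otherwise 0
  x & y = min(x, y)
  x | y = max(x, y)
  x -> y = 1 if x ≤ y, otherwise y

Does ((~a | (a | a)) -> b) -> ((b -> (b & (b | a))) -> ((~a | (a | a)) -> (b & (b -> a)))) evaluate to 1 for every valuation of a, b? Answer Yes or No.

Counterexample: take a = 0, b = 1/5.
~a = ~0 = 1
a | a = 0 | 0 = 0
~a | (a | a) = 1 | 0 = 1
(~a | (a | a)) -> b = 1 -> 1/5 = 1/5
b | a = 1/5 | 0 = 1/5
b & (b | a) = 1/5 & 1/5 = 1/5
b -> (b & (b | a)) = 1/5 -> 1/5 = 1
~a = ~0 = 1
a | a = 0 | 0 = 0
~a | (a | a) = 1 | 0 = 1
b -> a = 1/5 -> 0 = 0
b & (b -> a) = 1/5 & 0 = 0
(~a | (a | a)) -> (b & (b -> a)) = 1 -> 0 = 0
(b -> (b & (b | a))) -> ((~a | (a | a)) -> (b & (b -> a))) = 1 -> 0 = 0
((~a | (a | a)) -> b) -> ((b -> (b & (b | a))) -> ((~a | (a | a)) -> (b & (b -> a)))) = 1/5 -> 0 = 0
This gives 0 ≠ 1.

No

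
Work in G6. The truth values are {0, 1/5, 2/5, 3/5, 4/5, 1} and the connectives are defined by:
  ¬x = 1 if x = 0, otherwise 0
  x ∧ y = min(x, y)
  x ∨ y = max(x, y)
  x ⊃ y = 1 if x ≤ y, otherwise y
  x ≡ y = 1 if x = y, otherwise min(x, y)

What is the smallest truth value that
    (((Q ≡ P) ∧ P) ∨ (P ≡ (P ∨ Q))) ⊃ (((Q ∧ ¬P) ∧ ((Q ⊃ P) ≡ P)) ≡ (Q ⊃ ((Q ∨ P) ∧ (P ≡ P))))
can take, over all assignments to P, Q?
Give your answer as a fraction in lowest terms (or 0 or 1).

Take P = 0, Q = 0:
Q ≡ P = 0 ≡ 0 = 1
(Q ≡ P) ∧ P = 1 ∧ 0 = 0
P ∨ Q = 0 ∨ 0 = 0
P ≡ (P ∨ Q) = 0 ≡ 0 = 1
((Q ≡ P) ∧ P) ∨ (P ≡ (P ∨ Q)) = 0 ∨ 1 = 1
¬P = ¬0 = 1
Q ∧ ¬P = 0 ∧ 1 = 0
Q ⊃ P = 0 ⊃ 0 = 1
(Q ⊃ P) ≡ P = 1 ≡ 0 = 0
(Q ∧ ¬P) ∧ ((Q ⊃ P) ≡ P) = 0 ∧ 0 = 0
Q ∨ P = 0 ∨ 0 = 0
P ≡ P = 0 ≡ 0 = 1
(Q ∨ P) ∧ (P ≡ P) = 0 ∧ 1 = 0
Q ⊃ ((Q ∨ P) ∧ (P ≡ P)) = 0 ⊃ 0 = 1
((Q ∧ ¬P) ∧ ((Q ⊃ P) ≡ P)) ≡ (Q ⊃ ((Q ∨ P) ∧ (P ≡ P))) = 0 ≡ 1 = 0
(((Q ≡ P) ∧ P) ∨ (P ≡ (P ∨ Q))) ⊃ (((Q ∧ ¬P) ∧ ((Q ⊃ P) ≡ P)) ≡ (Q ⊃ ((Q ∨ P) ∧ (P ≡ P)))) = 1 ⊃ 0 = 0
No assignment yields a value below 0, so this is the minimum.

0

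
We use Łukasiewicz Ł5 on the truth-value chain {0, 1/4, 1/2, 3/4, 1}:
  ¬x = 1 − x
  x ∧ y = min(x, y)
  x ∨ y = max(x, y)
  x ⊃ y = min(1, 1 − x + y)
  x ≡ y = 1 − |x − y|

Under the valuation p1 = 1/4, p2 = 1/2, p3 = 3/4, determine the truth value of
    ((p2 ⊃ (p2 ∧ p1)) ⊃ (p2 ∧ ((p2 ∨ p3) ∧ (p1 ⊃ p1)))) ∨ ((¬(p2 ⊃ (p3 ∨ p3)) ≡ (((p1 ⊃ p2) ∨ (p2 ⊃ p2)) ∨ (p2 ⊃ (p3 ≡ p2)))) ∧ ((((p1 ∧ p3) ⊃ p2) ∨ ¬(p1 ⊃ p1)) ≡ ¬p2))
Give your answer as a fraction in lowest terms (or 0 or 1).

p2 ∧ p1 = 1/2 ∧ 1/4 = 1/4
p2 ⊃ (p2 ∧ p1) = 1/2 ⊃ 1/4 = 3/4
p2 ∨ p3 = 1/2 ∨ 3/4 = 3/4
p1 ⊃ p1 = 1/4 ⊃ 1/4 = 1
(p2 ∨ p3) ∧ (p1 ⊃ p1) = 3/4 ∧ 1 = 3/4
p2 ∧ ((p2 ∨ p3) ∧ (p1 ⊃ p1)) = 1/2 ∧ 3/4 = 1/2
(p2 ⊃ (p2 ∧ p1)) ⊃ (p2 ∧ ((p2 ∨ p3) ∧ (p1 ⊃ p1))) = 3/4 ⊃ 1/2 = 3/4
p3 ∨ p3 = 3/4 ∨ 3/4 = 3/4
p2 ⊃ (p3 ∨ p3) = 1/2 ⊃ 3/4 = 1
¬(p2 ⊃ (p3 ∨ p3)) = ¬1 = 0
p1 ⊃ p2 = 1/4 ⊃ 1/2 = 1
p2 ⊃ p2 = 1/2 ⊃ 1/2 = 1
(p1 ⊃ p2) ∨ (p2 ⊃ p2) = 1 ∨ 1 = 1
p3 ≡ p2 = 3/4 ≡ 1/2 = 3/4
p2 ⊃ (p3 ≡ p2) = 1/2 ⊃ 3/4 = 1
((p1 ⊃ p2) ∨ (p2 ⊃ p2)) ∨ (p2 ⊃ (p3 ≡ p2)) = 1 ∨ 1 = 1
¬(p2 ⊃ (p3 ∨ p3)) ≡ (((p1 ⊃ p2) ∨ (p2 ⊃ p2)) ∨ (p2 ⊃ (p3 ≡ p2))) = 0 ≡ 1 = 0
p1 ∧ p3 = 1/4 ∧ 3/4 = 1/4
(p1 ∧ p3) ⊃ p2 = 1/4 ⊃ 1/2 = 1
p1 ⊃ p1 = 1/4 ⊃ 1/4 = 1
¬(p1 ⊃ p1) = ¬1 = 0
((p1 ∧ p3) ⊃ p2) ∨ ¬(p1 ⊃ p1) = 1 ∨ 0 = 1
¬p2 = ¬1/2 = 1/2
(((p1 ∧ p3) ⊃ p2) ∨ ¬(p1 ⊃ p1)) ≡ ¬p2 = 1 ≡ 1/2 = 1/2
(¬(p2 ⊃ (p3 ∨ p3)) ≡ (((p1 ⊃ p2) ∨ (p2 ⊃ p2)) ∨ (p2 ⊃ (p3 ≡ p2)))) ∧ ((((p1 ∧ p3) ⊃ p2) ∨ ¬(p1 ⊃ p1)) ≡ ¬p2) = 0 ∧ 1/2 = 0
((p2 ⊃ (p2 ∧ p1)) ⊃ (p2 ∧ ((p2 ∨ p3) ∧ (p1 ⊃ p1)))) ∨ ((¬(p2 ⊃ (p3 ∨ p3)) ≡ (((p1 ⊃ p2) ∨ (p2 ⊃ p2)) ∨ (p2 ⊃ (p3 ≡ p2)))) ∧ ((((p1 ∧ p3) ⊃ p2) ∨ ¬(p1 ⊃ p1)) ≡ ¬p2)) = 3/4 ∨ 0 = 3/4

3/4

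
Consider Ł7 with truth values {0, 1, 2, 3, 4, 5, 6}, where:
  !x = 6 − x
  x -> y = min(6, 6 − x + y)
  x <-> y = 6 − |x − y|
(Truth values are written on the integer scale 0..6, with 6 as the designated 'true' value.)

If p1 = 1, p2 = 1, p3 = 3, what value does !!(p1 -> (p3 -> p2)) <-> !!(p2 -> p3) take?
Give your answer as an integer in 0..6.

p3 -> p2 = 3 -> 1 = 4
p1 -> (p3 -> p2) = 1 -> 4 = 6
!(p1 -> (p3 -> p2)) = !6 = 0
!!(p1 -> (p3 -> p2)) = !0 = 6
p2 -> p3 = 1 -> 3 = 6
!(p2 -> p3) = !6 = 0
!!(p2 -> p3) = !0 = 6
!!(p1 -> (p3 -> p2)) <-> !!(p2 -> p3) = 6 <-> 6 = 6

6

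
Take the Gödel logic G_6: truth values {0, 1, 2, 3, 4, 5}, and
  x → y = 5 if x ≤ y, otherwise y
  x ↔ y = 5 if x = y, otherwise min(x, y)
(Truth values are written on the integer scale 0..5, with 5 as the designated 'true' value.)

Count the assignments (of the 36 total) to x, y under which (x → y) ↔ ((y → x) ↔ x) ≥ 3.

value 5: 16 assignments (counts)
value 4: 2 assignments (counts)
value 3: 3 assignments (counts)
value 2: 4 assignments
value 1: 5 assignments
value 0: 6 assignments
So 21 of the 36 assignments meet the threshold.

21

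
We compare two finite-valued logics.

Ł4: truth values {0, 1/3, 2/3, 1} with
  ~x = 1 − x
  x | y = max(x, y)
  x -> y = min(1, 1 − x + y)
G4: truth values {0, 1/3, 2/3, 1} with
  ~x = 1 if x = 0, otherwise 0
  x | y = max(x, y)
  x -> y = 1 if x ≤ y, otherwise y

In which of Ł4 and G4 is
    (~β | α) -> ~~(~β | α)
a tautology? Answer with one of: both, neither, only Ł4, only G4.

In Ł4: every assignment gives 1 — tautology.
In G4: every assignment gives 1 — tautology.

both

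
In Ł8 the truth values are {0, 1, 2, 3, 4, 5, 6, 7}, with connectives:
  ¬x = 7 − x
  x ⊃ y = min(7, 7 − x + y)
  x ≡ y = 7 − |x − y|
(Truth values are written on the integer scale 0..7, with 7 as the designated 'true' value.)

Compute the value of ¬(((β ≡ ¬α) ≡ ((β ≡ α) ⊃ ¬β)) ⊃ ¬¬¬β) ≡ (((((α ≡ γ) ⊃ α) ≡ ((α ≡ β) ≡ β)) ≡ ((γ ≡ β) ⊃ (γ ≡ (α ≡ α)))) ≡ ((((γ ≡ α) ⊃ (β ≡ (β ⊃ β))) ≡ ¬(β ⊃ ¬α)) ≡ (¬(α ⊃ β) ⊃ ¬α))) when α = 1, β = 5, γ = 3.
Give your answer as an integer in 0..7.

¬α = ¬1 = 6
β ≡ ¬α = 5 ≡ 6 = 6
β ≡ α = 5 ≡ 1 = 3
¬β = ¬5 = 2
(β ≡ α) ⊃ ¬β = 3 ⊃ 2 = 6
(β ≡ ¬α) ≡ ((β ≡ α) ⊃ ¬β) = 6 ≡ 6 = 7
¬β = ¬5 = 2
¬¬β = ¬2 = 5
¬¬¬β = ¬5 = 2
((β ≡ ¬α) ≡ ((β ≡ α) ⊃ ¬β)) ⊃ ¬¬¬β = 7 ⊃ 2 = 2
¬(((β ≡ ¬α) ≡ ((β ≡ α) ⊃ ¬β)) ⊃ ¬¬¬β) = ¬2 = 5
α ≡ γ = 1 ≡ 3 = 5
(α ≡ γ) ⊃ α = 5 ⊃ 1 = 3
α ≡ β = 1 ≡ 5 = 3
(α ≡ β) ≡ β = 3 ≡ 5 = 5
((α ≡ γ) ⊃ α) ≡ ((α ≡ β) ≡ β) = 3 ≡ 5 = 5
γ ≡ β = 3 ≡ 5 = 5
α ≡ α = 1 ≡ 1 = 7
γ ≡ (α ≡ α) = 3 ≡ 7 = 3
(γ ≡ β) ⊃ (γ ≡ (α ≡ α)) = 5 ⊃ 3 = 5
(((α ≡ γ) ⊃ α) ≡ ((α ≡ β) ≡ β)) ≡ ((γ ≡ β) ⊃ (γ ≡ (α ≡ α))) = 5 ≡ 5 = 7
γ ≡ α = 3 ≡ 1 = 5
β ⊃ β = 5 ⊃ 5 = 7
β ≡ (β ⊃ β) = 5 ≡ 7 = 5
(γ ≡ α) ⊃ (β ≡ (β ⊃ β)) = 5 ⊃ 5 = 7
¬α = ¬1 = 6
β ⊃ ¬α = 5 ⊃ 6 = 7
¬(β ⊃ ¬α) = ¬7 = 0
((γ ≡ α) ⊃ (β ≡ (β ⊃ β))) ≡ ¬(β ⊃ ¬α) = 7 ≡ 0 = 0
α ⊃ β = 1 ⊃ 5 = 7
¬(α ⊃ β) = ¬7 = 0
¬α = ¬1 = 6
¬(α ⊃ β) ⊃ ¬α = 0 ⊃ 6 = 7
(((γ ≡ α) ⊃ (β ≡ (β ⊃ β))) ≡ ¬(β ⊃ ¬α)) ≡ (¬(α ⊃ β) ⊃ ¬α) = 0 ≡ 7 = 0
((((α ≡ γ) ⊃ α) ≡ ((α ≡ β) ≡ β)) ≡ ((γ ≡ β) ⊃ (γ ≡ (α ≡ α)))) ≡ ((((γ ≡ α) ⊃ (β ≡ (β ⊃ β))) ≡ ¬(β ⊃ ¬α)) ≡ (¬(α ⊃ β) ⊃ ¬α)) = 7 ≡ 0 = 0
¬(((β ≡ ¬α) ≡ ((β ≡ α) ⊃ ¬β)) ⊃ ¬¬¬β) ≡ (((((α ≡ γ) ⊃ α) ≡ ((α ≡ β) ≡ β)) ≡ ((γ ≡ β) ⊃ (γ ≡ (α ≡ α)))) ≡ ((((γ ≡ α) ⊃ (β ≡ (β ⊃ β))) ≡ ¬(β ⊃ ¬α)) ≡ (¬(α ⊃ β) ⊃ ¬α))) = 5 ≡ 0 = 2

2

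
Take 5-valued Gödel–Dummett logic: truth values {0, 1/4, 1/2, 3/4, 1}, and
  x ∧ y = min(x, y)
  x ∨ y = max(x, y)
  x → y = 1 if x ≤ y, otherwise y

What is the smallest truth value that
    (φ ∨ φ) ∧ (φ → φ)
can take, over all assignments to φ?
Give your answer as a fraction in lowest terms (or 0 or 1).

0

Take φ = 0:
φ ∨ φ = 0 ∨ 0 = 0
φ → φ = 0 → 0 = 1
(φ ∨ φ) ∧ (φ → φ) = 0 ∧ 1 = 0
No assignment yields a value below 0, so this is the minimum.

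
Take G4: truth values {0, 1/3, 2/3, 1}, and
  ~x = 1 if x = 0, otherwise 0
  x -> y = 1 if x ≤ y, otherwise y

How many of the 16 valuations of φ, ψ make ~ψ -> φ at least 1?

13

φ = 0, ψ = 0 ↦ 0  <
φ = 0, ψ = 1/3 ↦ 1  ≥
φ = 0, ψ = 2/3 ↦ 1  ≥
φ = 0, ψ = 1 ↦ 1  ≥
φ = 1/3, ψ = 0 ↦ 1/3  <
φ = 1/3, ψ = 1/3 ↦ 1  ≥
φ = 1/3, ψ = 2/3 ↦ 1  ≥
φ = 1/3, ψ = 1 ↦ 1  ≥
φ = 2/3, ψ = 0 ↦ 2/3  <
φ = 2/3, ψ = 1/3 ↦ 1  ≥
φ = 2/3, ψ = 2/3 ↦ 1  ≥
φ = 2/3, ψ = 1 ↦ 1  ≥
φ = 1, ψ = 0 ↦ 1  ≥
φ = 1, ψ = 1/3 ↦ 1  ≥
φ = 1, ψ = 2/3 ↦ 1  ≥
φ = 1, ψ = 1 ↦ 1  ≥
So 13 of the 16 assignments meet the threshold.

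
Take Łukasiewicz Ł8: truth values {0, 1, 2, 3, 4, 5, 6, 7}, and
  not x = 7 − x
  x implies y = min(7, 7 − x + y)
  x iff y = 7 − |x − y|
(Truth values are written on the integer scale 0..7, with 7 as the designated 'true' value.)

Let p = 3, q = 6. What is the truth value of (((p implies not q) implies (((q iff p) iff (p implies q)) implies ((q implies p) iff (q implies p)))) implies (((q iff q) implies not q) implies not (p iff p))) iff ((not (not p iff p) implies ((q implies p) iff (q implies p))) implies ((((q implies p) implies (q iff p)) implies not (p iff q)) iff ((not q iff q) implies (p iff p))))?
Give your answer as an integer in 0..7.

not q = not 6 = 1
p implies not q = 3 implies 1 = 5
q iff p = 6 iff 3 = 4
p implies q = 3 implies 6 = 7
(q iff p) iff (p implies q) = 4 iff 7 = 4
q implies p = 6 implies 3 = 4
q implies p = 6 implies 3 = 4
(q implies p) iff (q implies p) = 4 iff 4 = 7
((q iff p) iff (p implies q)) implies ((q implies p) iff (q implies p)) = 4 implies 7 = 7
(p implies not q) implies (((q iff p) iff (p implies q)) implies ((q implies p) iff (q implies p))) = 5 implies 7 = 7
q iff q = 6 iff 6 = 7
not q = not 6 = 1
(q iff q) implies not q = 7 implies 1 = 1
p iff p = 3 iff 3 = 7
not (p iff p) = not 7 = 0
((q iff q) implies not q) implies not (p iff p) = 1 implies 0 = 6
((p implies not q) implies (((q iff p) iff (p implies q)) implies ((q implies p) iff (q implies p)))) implies (((q iff q) implies not q) implies not (p iff p)) = 7 implies 6 = 6
not p = not 3 = 4
not p iff p = 4 iff 3 = 6
not (not p iff p) = not 6 = 1
q implies p = 6 implies 3 = 4
q implies p = 6 implies 3 = 4
(q implies p) iff (q implies p) = 4 iff 4 = 7
not (not p iff p) implies ((q implies p) iff (q implies p)) = 1 implies 7 = 7
q implies p = 6 implies 3 = 4
q iff p = 6 iff 3 = 4
(q implies p) implies (q iff p) = 4 implies 4 = 7
p iff q = 3 iff 6 = 4
not (p iff q) = not 4 = 3
((q implies p) implies (q iff p)) implies not (p iff q) = 7 implies 3 = 3
not q = not 6 = 1
not q iff q = 1 iff 6 = 2
p iff p = 3 iff 3 = 7
(not q iff q) implies (p iff p) = 2 implies 7 = 7
(((q implies p) implies (q iff p)) implies not (p iff q)) iff ((not q iff q) implies (p iff p)) = 3 iff 7 = 3
(not (not p iff p) implies ((q implies p) iff (q implies p))) implies ((((q implies p) implies (q iff p)) implies not (p iff q)) iff ((not q iff q) implies (p iff p))) = 7 implies 3 = 3
(((p implies not q) implies (((q iff p) iff (p implies q)) implies ((q implies p) iff (q implies p)))) implies (((q iff q) implies not q) implies not (p iff p))) iff ((not (not p iff p) implies ((q implies p) iff (q implies p))) implies ((((q implies p) implies (q iff p)) implies not (p iff q)) iff ((not q iff q) implies (p iff p)))) = 6 iff 3 = 4

4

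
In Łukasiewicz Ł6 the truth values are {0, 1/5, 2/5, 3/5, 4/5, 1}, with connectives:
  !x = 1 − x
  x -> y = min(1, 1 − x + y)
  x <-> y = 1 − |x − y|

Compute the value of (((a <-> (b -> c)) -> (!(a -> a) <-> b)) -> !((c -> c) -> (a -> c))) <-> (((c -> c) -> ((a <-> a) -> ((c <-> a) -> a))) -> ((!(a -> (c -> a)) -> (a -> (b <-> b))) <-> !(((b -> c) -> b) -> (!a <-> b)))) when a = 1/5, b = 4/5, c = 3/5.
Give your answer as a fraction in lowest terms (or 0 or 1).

4/5

b -> c = 4/5 -> 3/5 = 4/5
a <-> (b -> c) = 1/5 <-> 4/5 = 2/5
a -> a = 1/5 -> 1/5 = 1
!(a -> a) = !1 = 0
!(a -> a) <-> b = 0 <-> 4/5 = 1/5
(a <-> (b -> c)) -> (!(a -> a) <-> b) = 2/5 -> 1/5 = 4/5
c -> c = 3/5 -> 3/5 = 1
a -> c = 1/5 -> 3/5 = 1
(c -> c) -> (a -> c) = 1 -> 1 = 1
!((c -> c) -> (a -> c)) = !1 = 0
((a <-> (b -> c)) -> (!(a -> a) <-> b)) -> !((c -> c) -> (a -> c)) = 4/5 -> 0 = 1/5
c -> c = 3/5 -> 3/5 = 1
a <-> a = 1/5 <-> 1/5 = 1
c <-> a = 3/5 <-> 1/5 = 3/5
(c <-> a) -> a = 3/5 -> 1/5 = 3/5
(a <-> a) -> ((c <-> a) -> a) = 1 -> 3/5 = 3/5
(c -> c) -> ((a <-> a) -> ((c <-> a) -> a)) = 1 -> 3/5 = 3/5
c -> a = 3/5 -> 1/5 = 3/5
a -> (c -> a) = 1/5 -> 3/5 = 1
!(a -> (c -> a)) = !1 = 0
b <-> b = 4/5 <-> 4/5 = 1
a -> (b <-> b) = 1/5 -> 1 = 1
!(a -> (c -> a)) -> (a -> (b <-> b)) = 0 -> 1 = 1
b -> c = 4/5 -> 3/5 = 4/5
(b -> c) -> b = 4/5 -> 4/5 = 1
!a = !1/5 = 4/5
!a <-> b = 4/5 <-> 4/5 = 1
((b -> c) -> b) -> (!a <-> b) = 1 -> 1 = 1
!(((b -> c) -> b) -> (!a <-> b)) = !1 = 0
(!(a -> (c -> a)) -> (a -> (b <-> b))) <-> !(((b -> c) -> b) -> (!a <-> b)) = 1 <-> 0 = 0
((c -> c) -> ((a <-> a) -> ((c <-> a) -> a))) -> ((!(a -> (c -> a)) -> (a -> (b <-> b))) <-> !(((b -> c) -> b) -> (!a <-> b))) = 3/5 -> 0 = 2/5
(((a <-> (b -> c)) -> (!(a -> a) <-> b)) -> !((c -> c) -> (a -> c))) <-> (((c -> c) -> ((a <-> a) -> ((c <-> a) -> a))) -> ((!(a -> (c -> a)) -> (a -> (b <-> b))) <-> !(((b -> c) -> b) -> (!a <-> b)))) = 1/5 <-> 2/5 = 4/5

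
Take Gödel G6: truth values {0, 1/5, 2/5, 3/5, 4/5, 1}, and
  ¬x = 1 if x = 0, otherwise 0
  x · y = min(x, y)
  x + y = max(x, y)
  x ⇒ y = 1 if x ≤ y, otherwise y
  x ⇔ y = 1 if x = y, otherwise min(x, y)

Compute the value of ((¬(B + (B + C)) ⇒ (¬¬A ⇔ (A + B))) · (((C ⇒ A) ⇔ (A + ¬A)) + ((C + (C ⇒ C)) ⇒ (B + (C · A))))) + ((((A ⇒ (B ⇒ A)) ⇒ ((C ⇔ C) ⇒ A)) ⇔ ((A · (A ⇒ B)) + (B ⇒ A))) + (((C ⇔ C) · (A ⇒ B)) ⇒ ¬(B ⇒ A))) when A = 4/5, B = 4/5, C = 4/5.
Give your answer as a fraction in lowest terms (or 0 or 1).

B + C = 4/5 + 4/5 = 4/5
B + (B + C) = 4/5 + 4/5 = 4/5
¬(B + (B + C)) = ¬4/5 = 0
¬A = ¬4/5 = 0
¬¬A = ¬0 = 1
A + B = 4/5 + 4/5 = 4/5
¬¬A ⇔ (A + B) = 1 ⇔ 4/5 = 4/5
¬(B + (B + C)) ⇒ (¬¬A ⇔ (A + B)) = 0 ⇒ 4/5 = 1
C ⇒ A = 4/5 ⇒ 4/5 = 1
¬A = ¬4/5 = 0
A + ¬A = 4/5 + 0 = 4/5
(C ⇒ A) ⇔ (A + ¬A) = 1 ⇔ 4/5 = 4/5
C ⇒ C = 4/5 ⇒ 4/5 = 1
C + (C ⇒ C) = 4/5 + 1 = 1
C · A = 4/5 · 4/5 = 4/5
B + (C · A) = 4/5 + 4/5 = 4/5
(C + (C ⇒ C)) ⇒ (B + (C · A)) = 1 ⇒ 4/5 = 4/5
((C ⇒ A) ⇔ (A + ¬A)) + ((C + (C ⇒ C)) ⇒ (B + (C · A))) = 4/5 + 4/5 = 4/5
(¬(B + (B + C)) ⇒ (¬¬A ⇔ (A + B))) · (((C ⇒ A) ⇔ (A + ¬A)) + ((C + (C ⇒ C)) ⇒ (B + (C · A)))) = 1 · 4/5 = 4/5
B ⇒ A = 4/5 ⇒ 4/5 = 1
A ⇒ (B ⇒ A) = 4/5 ⇒ 1 = 1
C ⇔ C = 4/5 ⇔ 4/5 = 1
(C ⇔ C) ⇒ A = 1 ⇒ 4/5 = 4/5
(A ⇒ (B ⇒ A)) ⇒ ((C ⇔ C) ⇒ A) = 1 ⇒ 4/5 = 4/5
A ⇒ B = 4/5 ⇒ 4/5 = 1
A · (A ⇒ B) = 4/5 · 1 = 4/5
B ⇒ A = 4/5 ⇒ 4/5 = 1
(A · (A ⇒ B)) + (B ⇒ A) = 4/5 + 1 = 1
((A ⇒ (B ⇒ A)) ⇒ ((C ⇔ C) ⇒ A)) ⇔ ((A · (A ⇒ B)) + (B ⇒ A)) = 4/5 ⇔ 1 = 4/5
C ⇔ C = 4/5 ⇔ 4/5 = 1
A ⇒ B = 4/5 ⇒ 4/5 = 1
(C ⇔ C) · (A ⇒ B) = 1 · 1 = 1
B ⇒ A = 4/5 ⇒ 4/5 = 1
¬(B ⇒ A) = ¬1 = 0
((C ⇔ C) · (A ⇒ B)) ⇒ ¬(B ⇒ A) = 1 ⇒ 0 = 0
(((A ⇒ (B ⇒ A)) ⇒ ((C ⇔ C) ⇒ A)) ⇔ ((A · (A ⇒ B)) + (B ⇒ A))) + (((C ⇔ C) · (A ⇒ B)) ⇒ ¬(B ⇒ A)) = 4/5 + 0 = 4/5
((¬(B + (B + C)) ⇒ (¬¬A ⇔ (A + B))) · (((C ⇒ A) ⇔ (A + ¬A)) + ((C + (C ⇒ C)) ⇒ (B + (C · A))))) + ((((A ⇒ (B ⇒ A)) ⇒ ((C ⇔ C) ⇒ A)) ⇔ ((A · (A ⇒ B)) + (B ⇒ A))) + (((C ⇔ C) · (A ⇒ B)) ⇒ ¬(B ⇒ A))) = 4/5 + 4/5 = 4/5

4/5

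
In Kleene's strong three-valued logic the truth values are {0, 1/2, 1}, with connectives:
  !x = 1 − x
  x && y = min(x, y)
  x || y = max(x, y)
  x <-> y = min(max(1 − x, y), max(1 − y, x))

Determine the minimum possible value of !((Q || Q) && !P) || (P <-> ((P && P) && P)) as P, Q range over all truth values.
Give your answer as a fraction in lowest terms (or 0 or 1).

Take P = 1/2, Q = 1/2:
Q || Q = 1/2 || 1/2 = 1/2
!P = !1/2 = 1/2
(Q || Q) && !P = 1/2 && 1/2 = 1/2
!((Q || Q) && !P) = !1/2 = 1/2
P && P = 1/2 && 1/2 = 1/2
(P && P) && P = 1/2 && 1/2 = 1/2
P <-> ((P && P) && P) = 1/2 <-> 1/2 = 1/2
!((Q || Q) && !P) || (P <-> ((P && P) && P)) = 1/2 || 1/2 = 1/2
No assignment yields a value below 1/2, so this is the minimum.

1/2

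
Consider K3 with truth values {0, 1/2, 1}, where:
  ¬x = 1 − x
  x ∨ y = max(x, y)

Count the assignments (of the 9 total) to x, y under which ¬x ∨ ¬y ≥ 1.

x = 0, y = 0 ↦ 1  ≥
x = 0, y = 1/2 ↦ 1  ≥
x = 0, y = 1 ↦ 1  ≥
x = 1/2, y = 0 ↦ 1  ≥
x = 1/2, y = 1/2 ↦ 1/2  <
x = 1/2, y = 1 ↦ 1/2  <
x = 1, y = 0 ↦ 1  ≥
x = 1, y = 1/2 ↦ 1/2  <
x = 1, y = 1 ↦ 0  <
So 5 of the 9 assignments meet the threshold.

5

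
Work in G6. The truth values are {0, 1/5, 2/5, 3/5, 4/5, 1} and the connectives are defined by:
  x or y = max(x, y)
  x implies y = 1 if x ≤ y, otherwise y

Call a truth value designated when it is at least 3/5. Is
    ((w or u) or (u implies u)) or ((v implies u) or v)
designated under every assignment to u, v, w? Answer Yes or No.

At u = 3/5, v = 1, w = 0, for instance:
w or u = 0 or 3/5 = 3/5
u implies u = 3/5 implies 3/5 = 1
(w or u) or (u implies u) = 3/5 or 1 = 1
v implies u = 1 implies 3/5 = 3/5
(v implies u) or v = 3/5 or 1 = 1
((w or u) or (u implies u)) or ((v implies u) or v) = 1 or 1 = 1
and checking the remaining 215 assignments likewise gives ≥ 3/5 in every case.

Yes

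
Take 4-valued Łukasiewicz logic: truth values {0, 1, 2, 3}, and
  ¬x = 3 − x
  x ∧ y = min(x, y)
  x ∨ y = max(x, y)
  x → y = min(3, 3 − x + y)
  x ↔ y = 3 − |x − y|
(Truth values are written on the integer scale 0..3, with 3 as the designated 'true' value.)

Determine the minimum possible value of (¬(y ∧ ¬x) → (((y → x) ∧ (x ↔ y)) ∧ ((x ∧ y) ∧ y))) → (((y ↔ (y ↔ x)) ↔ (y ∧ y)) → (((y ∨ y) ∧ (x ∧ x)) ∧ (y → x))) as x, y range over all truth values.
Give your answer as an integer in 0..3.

Take x = 0, y = 2:
¬x = ¬0 = 3
y ∧ ¬x = 2 ∧ 3 = 2
¬(y ∧ ¬x) = ¬2 = 1
y → x = 2 → 0 = 1
x ↔ y = 0 ↔ 2 = 1
(y → x) ∧ (x ↔ y) = 1 ∧ 1 = 1
x ∧ y = 0 ∧ 2 = 0
(x ∧ y) ∧ y = 0 ∧ 2 = 0
((y → x) ∧ (x ↔ y)) ∧ ((x ∧ y) ∧ y) = 1 ∧ 0 = 0
¬(y ∧ ¬x) → (((y → x) ∧ (x ↔ y)) ∧ ((x ∧ y) ∧ y)) = 1 → 0 = 2
y ↔ x = 2 ↔ 0 = 1
y ↔ (y ↔ x) = 2 ↔ 1 = 2
y ∧ y = 2 ∧ 2 = 2
(y ↔ (y ↔ x)) ↔ (y ∧ y) = 2 ↔ 2 = 3
y ∨ y = 2 ∨ 2 = 2
x ∧ x = 0 ∧ 0 = 0
(y ∨ y) ∧ (x ∧ x) = 2 ∧ 0 = 0
y → x = 2 → 0 = 1
((y ∨ y) ∧ (x ∧ x)) ∧ (y → x) = 0 ∧ 1 = 0
((y ↔ (y ↔ x)) ↔ (y ∧ y)) → (((y ∨ y) ∧ (x ∧ x)) ∧ (y → x)) = 3 → 0 = 0
(¬(y ∧ ¬x) → (((y → x) ∧ (x ↔ y)) ∧ ((x ∧ y) ∧ y))) → (((y ↔ (y ↔ x)) ↔ (y ∧ y)) → (((y ∨ y) ∧ (x ∧ x)) ∧ (y → x))) = 2 → 0 = 1
No assignment yields a value below 1, so this is the minimum.

1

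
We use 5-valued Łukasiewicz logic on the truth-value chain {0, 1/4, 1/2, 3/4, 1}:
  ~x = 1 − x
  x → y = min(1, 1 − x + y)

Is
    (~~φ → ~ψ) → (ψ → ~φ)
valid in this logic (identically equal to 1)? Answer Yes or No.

Yes

At φ = 1/2, ψ = 1/4, for instance:
~φ = ~1/2 = 1/2
~~φ = ~1/2 = 1/2
~ψ = ~1/4 = 3/4
~~φ → ~ψ = 1/2 → 3/4 = 1
ψ → ~φ = 1/4 → 1/2 = 1
(~~φ → ~ψ) → (ψ → ~φ) = 1 → 1 = 1
and checking the remaining 24 assignments likewise gives ≥ 1 in every case.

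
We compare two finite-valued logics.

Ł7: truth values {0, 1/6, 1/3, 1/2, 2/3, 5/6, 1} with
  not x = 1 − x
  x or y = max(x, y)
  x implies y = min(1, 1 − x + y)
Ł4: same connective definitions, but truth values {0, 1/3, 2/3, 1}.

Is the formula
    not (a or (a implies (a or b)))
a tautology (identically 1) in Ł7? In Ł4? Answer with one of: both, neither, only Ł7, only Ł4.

In Ł7: at a = 0, b = 0 the value is 0 — not a tautology.
In Ł4: at a = 0, b = 0 the value is 0 — not a tautology.

neither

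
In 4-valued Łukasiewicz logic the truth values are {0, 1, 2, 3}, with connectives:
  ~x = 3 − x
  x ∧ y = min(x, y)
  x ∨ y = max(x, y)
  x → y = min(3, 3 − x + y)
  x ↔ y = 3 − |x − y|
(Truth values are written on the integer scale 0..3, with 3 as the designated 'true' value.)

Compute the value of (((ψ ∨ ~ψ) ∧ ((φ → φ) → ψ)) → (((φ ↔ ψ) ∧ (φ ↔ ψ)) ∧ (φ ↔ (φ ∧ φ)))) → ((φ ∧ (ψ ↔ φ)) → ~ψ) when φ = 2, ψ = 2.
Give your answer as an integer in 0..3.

~ψ = ~2 = 1
ψ ∨ ~ψ = 2 ∨ 1 = 2
φ → φ = 2 → 2 = 3
(φ → φ) → ψ = 3 → 2 = 2
(ψ ∨ ~ψ) ∧ ((φ → φ) → ψ) = 2 ∧ 2 = 2
φ ↔ ψ = 2 ↔ 2 = 3
φ ↔ ψ = 2 ↔ 2 = 3
(φ ↔ ψ) ∧ (φ ↔ ψ) = 3 ∧ 3 = 3
φ ∧ φ = 2 ∧ 2 = 2
φ ↔ (φ ∧ φ) = 2 ↔ 2 = 3
((φ ↔ ψ) ∧ (φ ↔ ψ)) ∧ (φ ↔ (φ ∧ φ)) = 3 ∧ 3 = 3
((ψ ∨ ~ψ) ∧ ((φ → φ) → ψ)) → (((φ ↔ ψ) ∧ (φ ↔ ψ)) ∧ (φ ↔ (φ ∧ φ))) = 2 → 3 = 3
ψ ↔ φ = 2 ↔ 2 = 3
φ ∧ (ψ ↔ φ) = 2 ∧ 3 = 2
~ψ = ~2 = 1
(φ ∧ (ψ ↔ φ)) → ~ψ = 2 → 1 = 2
(((ψ ∨ ~ψ) ∧ ((φ → φ) → ψ)) → (((φ ↔ ψ) ∧ (φ ↔ ψ)) ∧ (φ ↔ (φ ∧ φ)))) → ((φ ∧ (ψ ↔ φ)) → ~ψ) = 3 → 2 = 2

2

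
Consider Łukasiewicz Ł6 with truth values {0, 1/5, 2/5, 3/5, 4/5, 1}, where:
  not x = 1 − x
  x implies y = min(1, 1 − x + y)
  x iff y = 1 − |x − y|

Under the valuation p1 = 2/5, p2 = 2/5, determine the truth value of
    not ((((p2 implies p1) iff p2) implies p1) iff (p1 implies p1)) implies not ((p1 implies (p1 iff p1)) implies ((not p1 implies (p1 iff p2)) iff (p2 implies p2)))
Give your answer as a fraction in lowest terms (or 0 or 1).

1

p2 implies p1 = 2/5 implies 2/5 = 1
(p2 implies p1) iff p2 = 1 iff 2/5 = 2/5
((p2 implies p1) iff p2) implies p1 = 2/5 implies 2/5 = 1
p1 implies p1 = 2/5 implies 2/5 = 1
(((p2 implies p1) iff p2) implies p1) iff (p1 implies p1) = 1 iff 1 = 1
not ((((p2 implies p1) iff p2) implies p1) iff (p1 implies p1)) = not 1 = 0
p1 iff p1 = 2/5 iff 2/5 = 1
p1 implies (p1 iff p1) = 2/5 implies 1 = 1
not p1 = not 2/5 = 3/5
p1 iff p2 = 2/5 iff 2/5 = 1
not p1 implies (p1 iff p2) = 3/5 implies 1 = 1
p2 implies p2 = 2/5 implies 2/5 = 1
(not p1 implies (p1 iff p2)) iff (p2 implies p2) = 1 iff 1 = 1
(p1 implies (p1 iff p1)) implies ((not p1 implies (p1 iff p2)) iff (p2 implies p2)) = 1 implies 1 = 1
not ((p1 implies (p1 iff p1)) implies ((not p1 implies (p1 iff p2)) iff (p2 implies p2))) = not 1 = 0
not ((((p2 implies p1) iff p2) implies p1) iff (p1 implies p1)) implies not ((p1 implies (p1 iff p1)) implies ((not p1 implies (p1 iff p2)) iff (p2 implies p2))) = 0 implies 0 = 1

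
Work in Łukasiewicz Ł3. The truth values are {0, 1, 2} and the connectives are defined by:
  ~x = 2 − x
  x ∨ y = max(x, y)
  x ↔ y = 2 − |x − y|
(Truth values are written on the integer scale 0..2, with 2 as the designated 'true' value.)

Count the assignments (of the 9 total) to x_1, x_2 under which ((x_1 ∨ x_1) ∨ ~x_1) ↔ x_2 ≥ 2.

x_1 = 0, x_2 = 0 ↦ 0  <
x_1 = 0, x_2 = 1 ↦ 1  <
x_1 = 0, x_2 = 2 ↦ 2  ≥
x_1 = 1, x_2 = 0 ↦ 1  <
x_1 = 1, x_2 = 1 ↦ 2  ≥
x_1 = 1, x_2 = 2 ↦ 1  <
x_1 = 2, x_2 = 0 ↦ 0  <
x_1 = 2, x_2 = 1 ↦ 1  <
x_1 = 2, x_2 = 2 ↦ 2  ≥
So 3 of the 9 assignments meet the threshold.

3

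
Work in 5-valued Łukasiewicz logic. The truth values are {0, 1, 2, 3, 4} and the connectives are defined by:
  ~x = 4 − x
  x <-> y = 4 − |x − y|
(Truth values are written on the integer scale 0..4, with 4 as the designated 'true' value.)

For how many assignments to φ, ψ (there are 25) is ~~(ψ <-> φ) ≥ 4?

5

value 4: 5 assignments (counts)
value 3: 8 assignments
value 2: 6 assignments
value 1: 4 assignments
value 0: 2 assignments
So 5 of the 25 assignments meet the threshold.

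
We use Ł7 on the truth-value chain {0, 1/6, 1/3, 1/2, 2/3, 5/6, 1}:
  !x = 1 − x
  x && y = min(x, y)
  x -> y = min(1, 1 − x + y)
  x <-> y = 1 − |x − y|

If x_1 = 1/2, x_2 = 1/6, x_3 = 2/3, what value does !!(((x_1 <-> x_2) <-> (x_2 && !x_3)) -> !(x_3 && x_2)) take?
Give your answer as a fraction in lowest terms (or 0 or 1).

1

x_1 <-> x_2 = 1/2 <-> 1/6 = 2/3
!x_3 = !2/3 = 1/3
x_2 && !x_3 = 1/6 && 1/3 = 1/6
(x_1 <-> x_2) <-> (x_2 && !x_3) = 2/3 <-> 1/6 = 1/2
x_3 && x_2 = 2/3 && 1/6 = 1/6
!(x_3 && x_2) = !1/6 = 5/6
((x_1 <-> x_2) <-> (x_2 && !x_3)) -> !(x_3 && x_2) = 1/2 -> 5/6 = 1
!(((x_1 <-> x_2) <-> (x_2 && !x_3)) -> !(x_3 && x_2)) = !1 = 0
!!(((x_1 <-> x_2) <-> (x_2 && !x_3)) -> !(x_3 && x_2)) = !0 = 1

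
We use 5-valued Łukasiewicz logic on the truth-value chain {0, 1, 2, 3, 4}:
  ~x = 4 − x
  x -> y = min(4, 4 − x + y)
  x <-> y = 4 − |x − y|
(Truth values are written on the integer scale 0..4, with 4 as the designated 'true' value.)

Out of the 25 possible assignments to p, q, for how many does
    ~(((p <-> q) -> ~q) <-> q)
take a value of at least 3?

11

value 4: 6 assignments (counts)
value 3: 5 assignments (counts)
value 2: 5 assignments
value 1: 6 assignments
value 0: 3 assignments
So 11 of the 25 assignments meet the threshold.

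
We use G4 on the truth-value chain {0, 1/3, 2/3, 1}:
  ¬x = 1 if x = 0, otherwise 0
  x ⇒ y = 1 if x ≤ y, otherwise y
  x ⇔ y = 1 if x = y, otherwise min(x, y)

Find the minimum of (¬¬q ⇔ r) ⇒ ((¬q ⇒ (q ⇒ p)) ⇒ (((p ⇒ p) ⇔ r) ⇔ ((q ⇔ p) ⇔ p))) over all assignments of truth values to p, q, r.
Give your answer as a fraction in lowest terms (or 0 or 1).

1/3

Take p = 1/3, q = 1/3, r = 2/3:
¬q = ¬1/3 = 0
¬¬q = ¬0 = 1
¬¬q ⇔ r = 1 ⇔ 2/3 = 2/3
¬q = ¬1/3 = 0
q ⇒ p = 1/3 ⇒ 1/3 = 1
¬q ⇒ (q ⇒ p) = 0 ⇒ 1 = 1
p ⇒ p = 1/3 ⇒ 1/3 = 1
(p ⇒ p) ⇔ r = 1 ⇔ 2/3 = 2/3
q ⇔ p = 1/3 ⇔ 1/3 = 1
(q ⇔ p) ⇔ p = 1 ⇔ 1/3 = 1/3
((p ⇒ p) ⇔ r) ⇔ ((q ⇔ p) ⇔ p) = 2/3 ⇔ 1/3 = 1/3
(¬q ⇒ (q ⇒ p)) ⇒ (((p ⇒ p) ⇔ r) ⇔ ((q ⇔ p) ⇔ p)) = 1 ⇒ 1/3 = 1/3
(¬¬q ⇔ r) ⇒ ((¬q ⇒ (q ⇒ p)) ⇒ (((p ⇒ p) ⇔ r) ⇔ ((q ⇔ p) ⇔ p))) = 2/3 ⇒ 1/3 = 1/3
No assignment yields a value below 1/3, so this is the minimum.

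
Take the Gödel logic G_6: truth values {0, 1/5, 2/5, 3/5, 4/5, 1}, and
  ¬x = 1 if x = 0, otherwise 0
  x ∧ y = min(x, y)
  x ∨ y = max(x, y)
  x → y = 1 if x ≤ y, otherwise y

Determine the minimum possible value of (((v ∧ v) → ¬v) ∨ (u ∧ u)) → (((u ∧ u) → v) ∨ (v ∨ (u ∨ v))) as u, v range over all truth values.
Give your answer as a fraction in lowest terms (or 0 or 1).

Take u = 1/5, v = 0:
v ∧ v = 0 ∧ 0 = 0
¬v = ¬0 = 1
(v ∧ v) → ¬v = 0 → 1 = 1
u ∧ u = 1/5 ∧ 1/5 = 1/5
((v ∧ v) → ¬v) ∨ (u ∧ u) = 1 ∨ 1/5 = 1
u ∧ u = 1/5 ∧ 1/5 = 1/5
(u ∧ u) → v = 1/5 → 0 = 0
u ∨ v = 1/5 ∨ 0 = 1/5
v ∨ (u ∨ v) = 0 ∨ 1/5 = 1/5
((u ∧ u) → v) ∨ (v ∨ (u ∨ v)) = 0 ∨ 1/5 = 1/5
(((v ∧ v) → ¬v) ∨ (u ∧ u)) → (((u ∧ u) → v) ∨ (v ∨ (u ∨ v))) = 1 → 1/5 = 1/5
No assignment yields a value below 1/5, so this is the minimum.

1/5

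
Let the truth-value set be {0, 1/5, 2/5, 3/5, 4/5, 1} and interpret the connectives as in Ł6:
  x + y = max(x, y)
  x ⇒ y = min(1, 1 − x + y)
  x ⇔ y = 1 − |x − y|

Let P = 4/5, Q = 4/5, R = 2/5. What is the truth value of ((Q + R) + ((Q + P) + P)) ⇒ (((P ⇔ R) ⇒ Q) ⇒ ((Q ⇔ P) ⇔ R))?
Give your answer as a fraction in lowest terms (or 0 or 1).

Q + R = 4/5 + 2/5 = 4/5
Q + P = 4/5 + 4/5 = 4/5
(Q + P) + P = 4/5 + 4/5 = 4/5
(Q + R) + ((Q + P) + P) = 4/5 + 4/5 = 4/5
P ⇔ R = 4/5 ⇔ 2/5 = 3/5
(P ⇔ R) ⇒ Q = 3/5 ⇒ 4/5 = 1
Q ⇔ P = 4/5 ⇔ 4/5 = 1
(Q ⇔ P) ⇔ R = 1 ⇔ 2/5 = 2/5
((P ⇔ R) ⇒ Q) ⇒ ((Q ⇔ P) ⇔ R) = 1 ⇒ 2/5 = 2/5
((Q + R) + ((Q + P) + P)) ⇒ (((P ⇔ R) ⇒ Q) ⇒ ((Q ⇔ P) ⇔ R)) = 4/5 ⇒ 2/5 = 3/5

3/5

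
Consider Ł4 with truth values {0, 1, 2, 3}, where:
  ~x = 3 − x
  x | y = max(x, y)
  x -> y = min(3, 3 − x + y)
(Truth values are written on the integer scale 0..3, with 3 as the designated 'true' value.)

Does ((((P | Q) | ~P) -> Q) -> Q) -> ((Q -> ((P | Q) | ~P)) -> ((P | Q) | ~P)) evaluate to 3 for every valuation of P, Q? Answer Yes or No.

Yes

P = 0, Q = 0 ↦ 3
P = 0, Q = 1 ↦ 3
P = 0, Q = 2 ↦ 3
P = 0, Q = 3 ↦ 3
P = 1, Q = 0 ↦ 3
P = 1, Q = 1 ↦ 3
P = 1, Q = 2 ↦ 3
P = 1, Q = 3 ↦ 3
P = 2, Q = 0 ↦ 3
P = 2, Q = 1 ↦ 3
P = 2, Q = 2 ↦ 3
P = 2, Q = 3 ↦ 3
P = 3, Q = 0 ↦ 3
P = 3, Q = 1 ↦ 3
P = 3, Q = 2 ↦ 3
P = 3, Q = 3 ↦ 3
Every assignment gives a value ≥ 3.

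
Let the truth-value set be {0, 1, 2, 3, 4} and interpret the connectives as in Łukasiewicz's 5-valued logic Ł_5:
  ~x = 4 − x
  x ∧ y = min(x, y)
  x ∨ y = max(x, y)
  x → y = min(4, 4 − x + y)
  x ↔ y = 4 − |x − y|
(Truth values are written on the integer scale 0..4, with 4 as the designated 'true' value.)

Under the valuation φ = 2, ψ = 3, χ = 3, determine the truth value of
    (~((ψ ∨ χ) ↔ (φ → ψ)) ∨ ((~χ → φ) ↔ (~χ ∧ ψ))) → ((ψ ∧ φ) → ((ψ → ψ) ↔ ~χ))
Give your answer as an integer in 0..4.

ψ ∨ χ = 3 ∨ 3 = 3
φ → ψ = 2 → 3 = 4
(ψ ∨ χ) ↔ (φ → ψ) = 3 ↔ 4 = 3
~((ψ ∨ χ) ↔ (φ → ψ)) = ~3 = 1
~χ = ~3 = 1
~χ → φ = 1 → 2 = 4
~χ = ~3 = 1
~χ ∧ ψ = 1 ∧ 3 = 1
(~χ → φ) ↔ (~χ ∧ ψ) = 4 ↔ 1 = 1
~((ψ ∨ χ) ↔ (φ → ψ)) ∨ ((~χ → φ) ↔ (~χ ∧ ψ)) = 1 ∨ 1 = 1
ψ ∧ φ = 3 ∧ 2 = 2
ψ → ψ = 3 → 3 = 4
~χ = ~3 = 1
(ψ → ψ) ↔ ~χ = 4 ↔ 1 = 1
(ψ ∧ φ) → ((ψ → ψ) ↔ ~χ) = 2 → 1 = 3
(~((ψ ∨ χ) ↔ (φ → ψ)) ∨ ((~χ → φ) ↔ (~χ ∧ ψ))) → ((ψ ∧ φ) → ((ψ → ψ) ↔ ~χ)) = 1 → 3 = 4

4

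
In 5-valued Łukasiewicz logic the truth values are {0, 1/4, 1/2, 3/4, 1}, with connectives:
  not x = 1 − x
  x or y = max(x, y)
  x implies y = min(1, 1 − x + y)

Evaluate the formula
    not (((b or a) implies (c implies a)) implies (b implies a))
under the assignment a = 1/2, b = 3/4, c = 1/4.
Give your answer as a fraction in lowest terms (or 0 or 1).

b or a = 3/4 or 1/2 = 3/4
c implies a = 1/4 implies 1/2 = 1
(b or a) implies (c implies a) = 3/4 implies 1 = 1
b implies a = 3/4 implies 1/2 = 3/4
((b or a) implies (c implies a)) implies (b implies a) = 1 implies 3/4 = 3/4
not (((b or a) implies (c implies a)) implies (b implies a)) = not 3/4 = 1/4

1/4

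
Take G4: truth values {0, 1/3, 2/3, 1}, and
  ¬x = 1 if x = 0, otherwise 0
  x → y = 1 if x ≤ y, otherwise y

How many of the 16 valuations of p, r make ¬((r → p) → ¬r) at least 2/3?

9

p = 0, r = 0 ↦ 0  <
p = 0, r = 1/3 ↦ 0  <
p = 0, r = 2/3 ↦ 0  <
p = 0, r = 1 ↦ 0  <
p = 1/3, r = 0 ↦ 0  <
p = 1/3, r = 1/3 ↦ 1  ≥
p = 1/3, r = 2/3 ↦ 1  ≥
p = 1/3, r = 1 ↦ 1  ≥
p = 2/3, r = 0 ↦ 0  <
p = 2/3, r = 1/3 ↦ 1  ≥
p = 2/3, r = 2/3 ↦ 1  ≥
p = 2/3, r = 1 ↦ 1  ≥
p = 1, r = 0 ↦ 0  <
p = 1, r = 1/3 ↦ 1  ≥
p = 1, r = 2/3 ↦ 1  ≥
p = 1, r = 1 ↦ 1  ≥
So 9 of the 16 assignments meet the threshold.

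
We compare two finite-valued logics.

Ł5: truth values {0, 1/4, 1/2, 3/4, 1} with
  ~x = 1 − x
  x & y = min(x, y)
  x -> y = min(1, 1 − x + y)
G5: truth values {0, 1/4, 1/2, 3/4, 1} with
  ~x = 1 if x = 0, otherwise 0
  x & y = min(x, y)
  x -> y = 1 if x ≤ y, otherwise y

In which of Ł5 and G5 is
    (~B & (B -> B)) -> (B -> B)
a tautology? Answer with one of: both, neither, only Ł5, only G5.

both

In Ł5: every assignment gives 1 — tautology.
In G5: every assignment gives 1 — tautology.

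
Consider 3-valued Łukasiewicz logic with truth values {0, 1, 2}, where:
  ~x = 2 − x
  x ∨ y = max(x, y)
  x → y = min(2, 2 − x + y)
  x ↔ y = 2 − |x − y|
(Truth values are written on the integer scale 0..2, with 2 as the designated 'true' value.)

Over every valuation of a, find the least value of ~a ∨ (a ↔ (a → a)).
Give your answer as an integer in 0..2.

1

Take a = 1:
~a = ~1 = 1
a → a = 1 → 1 = 2
a ↔ (a → a) = 1 ↔ 2 = 1
~a ∨ (a ↔ (a → a)) = 1 ∨ 1 = 1
No assignment yields a value below 1, so this is the minimum.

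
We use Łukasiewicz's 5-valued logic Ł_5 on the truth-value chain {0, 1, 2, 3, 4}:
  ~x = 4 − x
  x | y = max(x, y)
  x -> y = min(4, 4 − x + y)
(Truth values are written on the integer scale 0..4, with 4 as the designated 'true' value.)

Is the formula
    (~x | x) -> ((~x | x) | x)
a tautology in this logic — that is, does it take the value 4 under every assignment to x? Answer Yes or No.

Yes

x = 0 ↦ 4
x = 1 ↦ 4
x = 2 ↦ 4
x = 3 ↦ 4
x = 4 ↦ 4
Every assignment gives a value ≥ 4.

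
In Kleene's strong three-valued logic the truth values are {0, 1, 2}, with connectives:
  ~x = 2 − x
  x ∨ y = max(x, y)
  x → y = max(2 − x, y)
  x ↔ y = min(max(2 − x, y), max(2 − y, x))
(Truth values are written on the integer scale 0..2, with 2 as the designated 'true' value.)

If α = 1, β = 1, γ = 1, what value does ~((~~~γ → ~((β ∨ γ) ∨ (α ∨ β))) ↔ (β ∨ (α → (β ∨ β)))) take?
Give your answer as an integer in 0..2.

1

~γ = ~1 = 1
~~γ = ~1 = 1
~~~γ = ~1 = 1
β ∨ γ = 1 ∨ 1 = 1
α ∨ β = 1 ∨ 1 = 1
(β ∨ γ) ∨ (α ∨ β) = 1 ∨ 1 = 1
~((β ∨ γ) ∨ (α ∨ β)) = ~1 = 1
~~~γ → ~((β ∨ γ) ∨ (α ∨ β)) = 1 → 1 = 1
β ∨ β = 1 ∨ 1 = 1
α → (β ∨ β) = 1 → 1 = 1
β ∨ (α → (β ∨ β)) = 1 ∨ 1 = 1
(~~~γ → ~((β ∨ γ) ∨ (α ∨ β))) ↔ (β ∨ (α → (β ∨ β))) = 1 ↔ 1 = 1
~((~~~γ → ~((β ∨ γ) ∨ (α ∨ β))) ↔ (β ∨ (α → (β ∨ β)))) = ~1 = 1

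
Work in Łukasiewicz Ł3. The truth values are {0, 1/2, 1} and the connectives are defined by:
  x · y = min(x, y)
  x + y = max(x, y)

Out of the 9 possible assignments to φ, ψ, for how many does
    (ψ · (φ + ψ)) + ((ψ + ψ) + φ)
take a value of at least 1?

φ = 0, ψ = 0 ↦ 0  <
φ = 0, ψ = 1/2 ↦ 1/2  <
φ = 0, ψ = 1 ↦ 1  ≥
φ = 1/2, ψ = 0 ↦ 1/2  <
φ = 1/2, ψ = 1/2 ↦ 1/2  <
φ = 1/2, ψ = 1 ↦ 1  ≥
φ = 1, ψ = 0 ↦ 1  ≥
φ = 1, ψ = 1/2 ↦ 1  ≥
φ = 1, ψ = 1 ↦ 1  ≥
So 5 of the 9 assignments meet the threshold.

5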